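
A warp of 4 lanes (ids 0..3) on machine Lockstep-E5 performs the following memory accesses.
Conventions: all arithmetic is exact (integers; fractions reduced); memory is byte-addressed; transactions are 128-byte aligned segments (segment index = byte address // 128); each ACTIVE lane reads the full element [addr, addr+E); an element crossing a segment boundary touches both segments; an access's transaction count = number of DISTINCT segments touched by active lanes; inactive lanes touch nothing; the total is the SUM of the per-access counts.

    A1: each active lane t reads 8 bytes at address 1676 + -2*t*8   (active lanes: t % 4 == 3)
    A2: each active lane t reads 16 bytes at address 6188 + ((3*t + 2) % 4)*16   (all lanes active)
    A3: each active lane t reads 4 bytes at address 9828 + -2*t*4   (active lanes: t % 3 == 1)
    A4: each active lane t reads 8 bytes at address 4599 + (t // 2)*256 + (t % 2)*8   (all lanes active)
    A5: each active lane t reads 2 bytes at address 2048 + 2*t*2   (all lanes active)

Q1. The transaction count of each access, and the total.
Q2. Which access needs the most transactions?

A1: 1 transaction
A2: 1 transaction
A3: 1 transaction
A4: 4 transactions
A5: 1 transaction

Answer: 1,1,1,4,1; total 8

Answer: A4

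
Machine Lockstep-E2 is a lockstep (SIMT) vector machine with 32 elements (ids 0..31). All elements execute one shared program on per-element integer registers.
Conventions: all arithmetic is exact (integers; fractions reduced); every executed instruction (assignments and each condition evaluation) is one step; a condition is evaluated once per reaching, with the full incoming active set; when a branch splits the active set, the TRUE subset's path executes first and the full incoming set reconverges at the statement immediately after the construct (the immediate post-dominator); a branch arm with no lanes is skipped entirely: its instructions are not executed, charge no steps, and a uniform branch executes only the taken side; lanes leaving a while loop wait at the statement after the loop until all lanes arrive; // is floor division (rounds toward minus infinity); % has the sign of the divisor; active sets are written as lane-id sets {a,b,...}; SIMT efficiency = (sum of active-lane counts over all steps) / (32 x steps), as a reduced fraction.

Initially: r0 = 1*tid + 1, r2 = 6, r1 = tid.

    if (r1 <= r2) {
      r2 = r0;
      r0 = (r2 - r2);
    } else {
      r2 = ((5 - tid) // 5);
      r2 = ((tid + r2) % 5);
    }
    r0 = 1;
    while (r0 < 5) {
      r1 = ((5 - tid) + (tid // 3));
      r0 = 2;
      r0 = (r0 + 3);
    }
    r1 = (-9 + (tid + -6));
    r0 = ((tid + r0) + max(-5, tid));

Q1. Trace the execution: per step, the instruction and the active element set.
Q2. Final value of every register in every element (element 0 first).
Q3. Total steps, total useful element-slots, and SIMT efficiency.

step 0: eval (r1 <= r2)              {0,1,2,3,4,5,6,7,8,9,10,11,12,13,14,15,16,17,18,19,20,21,22,23,24,25,26,27,28,29,30,31}
step 1: r2 <- r0                     {0,1,2,3,4,5,6}
step 2: r0 <- (r2 - r2)              {0,1,2,3,4,5,6}
step 3: r2 <- ((5 - tid) // 5)       {7,8,9,10,11,12,13,14,15,16,17,18,19,20,21,22,23,24,25,26,27,28,29,30,31}
step 4: r2 <- ((tid + r2) % 5)       {7,8,9,10,11,12,13,14,15,16,17,18,19,20,21,22,23,24,25,26,27,28,29,30,31}
step 5: r0 <- 1                      {0,1,2,3,4,5,6,7,8,9,10,11,12,13,14,15,16,17,18,19,20,21,22,23,24,25,26,27,28,29,30,31}
step 6: eval (r0 < 5)                {0,1,2,3,4,5,6,7,8,9,10,11,12,13,14,15,16,17,18,19,20,21,22,23,24,25,26,27,28,29,30,31}
step 7: r1 <- ((5 - tid) + (tid // 3)) {0,1,2,3,4,5,6,7,8,9,10,11,12,13,14,15,16,17,18,19,20,21,22,23,24,25,26,27,28,29,30,31}
step 8: r0 <- 2                      {0,1,2,3,4,5,6,7,8,9,10,11,12,13,14,15,16,17,18,19,20,21,22,23,24,25,26,27,28,29,30,31}
step 9: r0 <- (r0 + 3)               {0,1,2,3,4,5,6,7,8,9,10,11,12,13,14,15,16,17,18,19,20,21,22,23,24,25,26,27,28,29,30,31}
step 10: eval (r0 < 5)                {0,1,2,3,4,5,6,7,8,9,10,11,12,13,14,15,16,17,18,19,20,21,22,23,24,25,26,27,28,29,30,31}
step 11: r1 <- (-9 + (tid + -6))      {0,1,2,3,4,5,6,7,8,9,10,11,12,13,14,15,16,17,18,19,20,21,22,23,24,25,26,27,28,29,30,31}
step 12: r0 <- ((tid + r0) + max(-5, tid)) {0,1,2,3,4,5,6,7,8,9,10,11,12,13,14,15,16,17,18,19,20,21,22,23,24,25,26,27,28,29,30,31}

Answer: 13 steps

r0: 5,7,9,11,13,15,17,19,21,23,25,27,29,31,33,35,37,39,41,43,45,47,49,51,53,55,57,59,61,63,65,67
r2: 1,2,3,4,5,6,7,1,2,3,4,4,0,1,2,3,3,4,0,1,2,2,3,4,0,1,1,2,3,4,0,0
r1: -15,-14,-13,-12,-11,-10,-9,-8,-7,-6,-5,-4,-3,-2,-1,0,1,2,3,4,5,6,7,8,9,10,11,12,13,14,15,16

steps = 13; useful = 352; efficiency = 352/416 = 11/13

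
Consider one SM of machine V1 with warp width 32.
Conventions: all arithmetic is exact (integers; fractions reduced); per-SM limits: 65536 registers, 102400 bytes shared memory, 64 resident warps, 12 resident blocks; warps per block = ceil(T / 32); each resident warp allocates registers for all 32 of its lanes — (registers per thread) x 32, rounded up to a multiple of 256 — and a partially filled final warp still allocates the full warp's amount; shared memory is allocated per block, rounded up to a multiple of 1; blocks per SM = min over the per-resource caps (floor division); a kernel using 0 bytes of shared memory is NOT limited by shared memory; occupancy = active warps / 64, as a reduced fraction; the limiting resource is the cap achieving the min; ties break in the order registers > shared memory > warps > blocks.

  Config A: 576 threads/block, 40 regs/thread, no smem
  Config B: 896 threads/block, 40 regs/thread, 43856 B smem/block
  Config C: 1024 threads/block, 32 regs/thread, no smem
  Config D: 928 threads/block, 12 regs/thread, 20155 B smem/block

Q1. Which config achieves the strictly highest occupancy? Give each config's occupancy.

occupancies: A 9/16, B 7/16, C 1, D 29/32

Answer: C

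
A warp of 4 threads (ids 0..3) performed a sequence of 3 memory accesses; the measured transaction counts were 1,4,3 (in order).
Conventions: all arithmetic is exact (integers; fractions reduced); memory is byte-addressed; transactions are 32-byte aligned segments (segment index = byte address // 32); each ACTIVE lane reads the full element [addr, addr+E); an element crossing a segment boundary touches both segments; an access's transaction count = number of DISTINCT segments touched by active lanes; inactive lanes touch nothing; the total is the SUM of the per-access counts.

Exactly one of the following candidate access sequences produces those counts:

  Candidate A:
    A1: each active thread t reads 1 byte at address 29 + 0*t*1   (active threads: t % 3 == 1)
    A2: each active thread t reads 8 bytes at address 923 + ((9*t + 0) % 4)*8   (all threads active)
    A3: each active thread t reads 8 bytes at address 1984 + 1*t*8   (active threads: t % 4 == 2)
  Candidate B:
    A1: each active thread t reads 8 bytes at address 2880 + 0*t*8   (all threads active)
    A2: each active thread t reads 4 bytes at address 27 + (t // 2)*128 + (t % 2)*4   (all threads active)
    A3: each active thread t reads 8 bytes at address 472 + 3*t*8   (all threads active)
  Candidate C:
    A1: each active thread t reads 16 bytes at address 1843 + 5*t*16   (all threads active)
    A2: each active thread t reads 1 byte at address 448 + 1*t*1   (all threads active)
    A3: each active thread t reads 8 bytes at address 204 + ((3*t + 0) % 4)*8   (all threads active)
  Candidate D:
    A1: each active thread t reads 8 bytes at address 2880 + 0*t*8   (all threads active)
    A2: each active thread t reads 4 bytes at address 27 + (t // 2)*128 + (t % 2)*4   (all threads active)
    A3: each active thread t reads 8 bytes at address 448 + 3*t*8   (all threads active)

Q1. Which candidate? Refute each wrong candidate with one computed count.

A: A2 gives 2 transactions, not 4
B: A3 gives 4 transactions, not 3
C: A1 gives 6 transactions, not 1
D: all counts match (1,4,3)

Answer: D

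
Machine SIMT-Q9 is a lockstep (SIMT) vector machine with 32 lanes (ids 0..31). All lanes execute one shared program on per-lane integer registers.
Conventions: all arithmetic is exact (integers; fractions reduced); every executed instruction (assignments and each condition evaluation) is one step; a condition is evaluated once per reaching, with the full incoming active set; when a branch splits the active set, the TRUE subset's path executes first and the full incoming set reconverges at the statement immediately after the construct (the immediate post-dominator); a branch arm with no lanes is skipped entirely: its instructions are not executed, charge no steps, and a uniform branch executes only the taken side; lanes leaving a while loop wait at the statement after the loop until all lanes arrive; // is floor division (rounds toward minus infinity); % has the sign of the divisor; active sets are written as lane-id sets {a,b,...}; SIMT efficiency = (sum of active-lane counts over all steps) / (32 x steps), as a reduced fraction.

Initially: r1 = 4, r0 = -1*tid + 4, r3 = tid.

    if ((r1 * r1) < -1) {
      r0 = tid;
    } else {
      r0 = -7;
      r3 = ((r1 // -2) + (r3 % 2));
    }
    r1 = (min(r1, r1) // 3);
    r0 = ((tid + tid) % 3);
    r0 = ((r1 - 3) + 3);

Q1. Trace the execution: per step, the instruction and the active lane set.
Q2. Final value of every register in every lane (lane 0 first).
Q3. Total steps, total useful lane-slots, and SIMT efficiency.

step 0: eval ((r1 * r1) < -1)        {0,1,2,3,4,5,6,7,8,9,10,11,12,13,14,15,16,17,18,19,20,21,22,23,24,25,26,27,28,29,30,31}
step 1: r0 <- -7                     {0,1,2,3,4,5,6,7,8,9,10,11,12,13,14,15,16,17,18,19,20,21,22,23,24,25,26,27,28,29,30,31}
step 2: r3 <- ((r1 // -2) + (r3 % 2)) {0,1,2,3,4,5,6,7,8,9,10,11,12,13,14,15,16,17,18,19,20,21,22,23,24,25,26,27,28,29,30,31}
step 3: r1 <- (min(r1, r1) // 3)     {0,1,2,3,4,5,6,7,8,9,10,11,12,13,14,15,16,17,18,19,20,21,22,23,24,25,26,27,28,29,30,31}
step 4: r0 <- ((tid + tid) % 3)      {0,1,2,3,4,5,6,7,8,9,10,11,12,13,14,15,16,17,18,19,20,21,22,23,24,25,26,27,28,29,30,31}
step 5: r0 <- ((r1 - 3) + 3)         {0,1,2,3,4,5,6,7,8,9,10,11,12,13,14,15,16,17,18,19,20,21,22,23,24,25,26,27,28,29,30,31}

Answer: 6 steps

r1: 1,1,1,1,1,1,1,1,1,1,1,1,1,1,1,1,1,1,1,1,1,1,1,1,1,1,1,1,1,1,1,1
r0: 1,1,1,1,1,1,1,1,1,1,1,1,1,1,1,1,1,1,1,1,1,1,1,1,1,1,1,1,1,1,1,1
r3: -2,-1,-2,-1,-2,-1,-2,-1,-2,-1,-2,-1,-2,-1,-2,-1,-2,-1,-2,-1,-2,-1,-2,-1,-2,-1,-2,-1,-2,-1,-2,-1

steps = 6; useful = 192; efficiency = 192/192 = 1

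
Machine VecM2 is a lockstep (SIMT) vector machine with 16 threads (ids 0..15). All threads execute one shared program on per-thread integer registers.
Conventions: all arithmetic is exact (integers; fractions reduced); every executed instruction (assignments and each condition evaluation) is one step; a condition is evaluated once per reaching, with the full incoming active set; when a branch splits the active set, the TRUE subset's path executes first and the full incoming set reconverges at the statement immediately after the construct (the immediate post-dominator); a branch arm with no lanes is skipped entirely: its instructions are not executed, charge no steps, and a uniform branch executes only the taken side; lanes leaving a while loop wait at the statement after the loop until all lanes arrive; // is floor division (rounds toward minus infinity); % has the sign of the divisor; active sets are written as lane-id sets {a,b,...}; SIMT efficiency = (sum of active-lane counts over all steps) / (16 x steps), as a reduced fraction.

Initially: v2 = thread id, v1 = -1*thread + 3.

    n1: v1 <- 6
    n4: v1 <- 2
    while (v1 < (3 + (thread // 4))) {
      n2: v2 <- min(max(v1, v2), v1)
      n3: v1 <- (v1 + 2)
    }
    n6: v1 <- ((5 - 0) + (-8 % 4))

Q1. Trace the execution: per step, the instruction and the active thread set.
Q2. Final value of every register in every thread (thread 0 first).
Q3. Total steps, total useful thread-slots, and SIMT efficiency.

step 0: v1 <- 6                      {0,1,2,3,4,5,6,7,8,9,10,11,12,13,14,15}
step 1: v1 <- 2                      {0,1,2,3,4,5,6,7,8,9,10,11,12,13,14,15}
step 2: eval (v1 < (3 + (thread // 4))) {0,1,2,3,4,5,6,7,8,9,10,11,12,13,14,15}
step 3: v2 <- min(max(v1, v2), v1)   {0,1,2,3,4,5,6,7,8,9,10,11,12,13,14,15}
step 4: v1 <- (v1 + 2)               {0,1,2,3,4,5,6,7,8,9,10,11,12,13,14,15}
step 5: eval (v1 < (3 + (thread // 4))) {0,1,2,3,4,5,6,7,8,9,10,11,12,13,14,15}
step 6: v2 <- min(max(v1, v2), v1)   {8,9,10,11,12,13,14,15}
step 7: v1 <- (v1 + 2)               {8,9,10,11,12,13,14,15}
step 8: eval (v1 < (3 + (thread // 4))) {8,9,10,11,12,13,14,15}
step 9: v1 <- ((5 - 0) + (-8 % 4))   {0,1,2,3,4,5,6,7,8,9,10,11,12,13,14,15}

Answer: 10 steps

v2: 2,2,2,2,2,2,2,2,4,4,4,4,4,4,4,4
v1: 5,5,5,5,5,5,5,5,5,5,5,5,5,5,5,5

steps = 10; useful = 136; efficiency = 136/160 = 17/20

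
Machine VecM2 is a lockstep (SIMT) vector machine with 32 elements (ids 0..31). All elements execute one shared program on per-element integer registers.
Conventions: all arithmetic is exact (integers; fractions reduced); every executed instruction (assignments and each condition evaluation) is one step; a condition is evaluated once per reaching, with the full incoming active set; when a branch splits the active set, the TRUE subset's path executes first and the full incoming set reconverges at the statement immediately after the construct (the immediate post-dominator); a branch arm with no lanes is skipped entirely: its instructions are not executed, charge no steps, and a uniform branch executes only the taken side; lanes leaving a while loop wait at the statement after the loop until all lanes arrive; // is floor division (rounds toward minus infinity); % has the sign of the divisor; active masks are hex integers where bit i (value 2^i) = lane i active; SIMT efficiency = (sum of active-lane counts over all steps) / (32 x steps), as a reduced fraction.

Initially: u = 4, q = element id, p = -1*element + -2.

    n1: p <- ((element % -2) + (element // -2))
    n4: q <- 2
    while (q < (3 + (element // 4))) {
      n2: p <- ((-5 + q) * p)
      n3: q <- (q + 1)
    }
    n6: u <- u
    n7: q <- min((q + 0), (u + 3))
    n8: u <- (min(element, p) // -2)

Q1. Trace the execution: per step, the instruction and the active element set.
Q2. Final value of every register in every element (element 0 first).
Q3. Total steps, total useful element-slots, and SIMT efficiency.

step 0: p <- ((element % -2) + (element // -2)) 0xffffffff
step 1: q <- 2                       0xffffffff
step 2: eval (q < (3 + (element // 4))) 0xffffffff
step 3: p <- ((-5 + q) * p)          0xffffffff
step 4: q <- (q + 1)                 0xffffffff
step 5: eval (q < (3 + (element // 4))) 0xffffffff
step 6: p <- ((-5 + q) * p)          0xfffffff0
step 7: q <- (q + 1)                 0xfffffff0
step 8: eval (q < (3 + (element // 4))) 0xfffffff0
step 9: p <- ((-5 + q) * p)          0xffffff00
step 10: q <- (q + 1)                 0xffffff00
step 11: eval (q < (3 + (element // 4))) 0xffffff00
step 12: p <- ((-5 + q) * p)          0xfffff000
step 13: q <- (q + 1)                 0xfffff000
step 14: eval (q < (3 + (element // 4))) 0xfffff000
step 15: p <- ((-5 + q) * p)          0xffff0000
step 16: q <- (q + 1)                 0xffff0000
step 17: eval (q < (3 + (element // 4))) 0xffff0000
step 18: p <- ((-5 + q) * p)          0xfff00000
step 19: q <- (q + 1)                 0xfff00000
step 20: eval (q < (3 + (element // 4))) 0xfff00000
step 21: p <- ((-5 + q) * p)          0xff000000
step 22: q <- (q + 1)                 0xff000000
step 23: eval (q < (3 + (element // 4))) 0xff000000
step 24: p <- ((-5 + q) * p)          0xf0000000
step 25: q <- (q + 1)                 0xf0000000
step 26: eval (q < (3 + (element // 4))) 0xf0000000
step 27: u <- u                       0xffffffff
step 28: q <- min((q + 0), (u + 3))   0xffffffff
step 29: u <- (min(element, p) // -2) 0xffffffff

Answer: 30 steps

u: 0,-1,-1,-2,6,12,9,15,-4,-5,-5,-6,0,0,0,0,0,0,0,0,0,0,0,0,0,0,0,0,0,0,0,0
q: 3,3,3,3,4,4,4,4,5,5,5,5,6,6,6,6,7,7,7,7,7,7,7,7,7,7,7,7,7,7,7,7
p: 0,6,3,9,-12,-24,-18,-30,24,36,30,42,0,0,0,0,0,0,0,0,0,0,0,0,0,0,0,0,0,0,0,0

steps = 30; useful = 624; efficiency = 624/960 = 13/20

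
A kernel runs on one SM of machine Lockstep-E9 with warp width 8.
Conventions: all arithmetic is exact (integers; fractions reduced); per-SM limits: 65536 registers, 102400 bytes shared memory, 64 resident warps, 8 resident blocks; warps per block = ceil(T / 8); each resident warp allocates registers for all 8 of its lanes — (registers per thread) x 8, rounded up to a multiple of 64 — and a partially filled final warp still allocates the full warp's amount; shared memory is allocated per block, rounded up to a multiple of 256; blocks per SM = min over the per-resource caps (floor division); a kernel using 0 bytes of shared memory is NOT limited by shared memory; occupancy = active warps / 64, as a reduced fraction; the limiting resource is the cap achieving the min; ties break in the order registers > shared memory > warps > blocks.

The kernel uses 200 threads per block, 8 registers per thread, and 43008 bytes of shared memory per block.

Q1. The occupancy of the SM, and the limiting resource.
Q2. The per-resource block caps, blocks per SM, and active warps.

Answer: occupancy 25/32, limited by shared memory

registers: 40 blocks
shared memory: 2 blocks
warps: 2 blocks
blocks: 8 blocks

Answer: 2 blocks, 50 active warps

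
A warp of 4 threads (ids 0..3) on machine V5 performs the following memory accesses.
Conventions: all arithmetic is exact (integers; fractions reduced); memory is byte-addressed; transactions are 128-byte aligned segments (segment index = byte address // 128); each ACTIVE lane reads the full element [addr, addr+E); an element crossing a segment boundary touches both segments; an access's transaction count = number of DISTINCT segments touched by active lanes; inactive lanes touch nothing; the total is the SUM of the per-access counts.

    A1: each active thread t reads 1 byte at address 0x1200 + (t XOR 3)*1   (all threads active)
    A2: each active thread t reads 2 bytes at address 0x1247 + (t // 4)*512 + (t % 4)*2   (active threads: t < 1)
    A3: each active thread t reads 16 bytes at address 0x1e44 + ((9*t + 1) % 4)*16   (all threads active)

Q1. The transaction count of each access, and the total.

A1: 1 transaction
A2: 1 transaction
A3: 2 transactions

Answer: 1,1,2; total 4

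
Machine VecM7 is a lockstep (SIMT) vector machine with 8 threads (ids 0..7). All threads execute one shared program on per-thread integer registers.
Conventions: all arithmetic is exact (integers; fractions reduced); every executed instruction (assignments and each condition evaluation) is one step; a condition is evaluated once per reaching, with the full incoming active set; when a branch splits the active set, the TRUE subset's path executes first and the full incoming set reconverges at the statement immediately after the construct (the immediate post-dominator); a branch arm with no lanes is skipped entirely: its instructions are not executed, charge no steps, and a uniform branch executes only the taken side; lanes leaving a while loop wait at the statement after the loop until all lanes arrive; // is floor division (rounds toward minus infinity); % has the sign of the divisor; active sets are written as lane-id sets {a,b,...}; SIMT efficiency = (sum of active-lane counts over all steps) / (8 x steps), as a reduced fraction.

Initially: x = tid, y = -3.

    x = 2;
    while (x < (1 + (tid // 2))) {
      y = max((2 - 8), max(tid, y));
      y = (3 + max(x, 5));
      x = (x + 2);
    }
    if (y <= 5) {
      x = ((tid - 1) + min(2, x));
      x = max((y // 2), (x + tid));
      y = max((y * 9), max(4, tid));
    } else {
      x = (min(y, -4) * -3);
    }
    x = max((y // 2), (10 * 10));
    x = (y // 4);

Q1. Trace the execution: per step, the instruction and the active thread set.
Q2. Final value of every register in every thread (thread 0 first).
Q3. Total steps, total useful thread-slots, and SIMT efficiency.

step 0: x <- 2                       {0,1,2,3,4,5,6,7}
step 1: eval (x < (1 + (tid // 2)))  {0,1,2,3,4,5,6,7}
step 2: y <- max((2 - 8), max(tid, y)) {4,5,6,7}
step 3: y <- (3 + max(x, 5))         {4,5,6,7}
step 4: x <- (x + 2)                 {4,5,6,7}
step 5: eval (x < (1 + (tid // 2)))  {4,5,6,7}
step 6: eval (y <= 5)                {0,1,2,3,4,5,6,7}
step 7: x <- ((tid - 1) + min(2, x)) {0,1,2,3}
step 8: x <- max((y // 2), (x + tid)) {0,1,2,3}
step 9: y <- max((y * 9), max(4, tid)) {0,1,2,3}
step 10: x <- (min(y, -4) * -3)       {4,5,6,7}
step 11: x <- max((y // 2), (10 * 10)) {0,1,2,3,4,5,6,7}
step 12: x <- (y // 4)                {0,1,2,3,4,5,6,7}

Answer: 13 steps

x: 1,1,1,1,2,2,2,2
y: 4,4,4,4,8,8,8,8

steps = 13; useful = 72; efficiency = 72/104 = 9/13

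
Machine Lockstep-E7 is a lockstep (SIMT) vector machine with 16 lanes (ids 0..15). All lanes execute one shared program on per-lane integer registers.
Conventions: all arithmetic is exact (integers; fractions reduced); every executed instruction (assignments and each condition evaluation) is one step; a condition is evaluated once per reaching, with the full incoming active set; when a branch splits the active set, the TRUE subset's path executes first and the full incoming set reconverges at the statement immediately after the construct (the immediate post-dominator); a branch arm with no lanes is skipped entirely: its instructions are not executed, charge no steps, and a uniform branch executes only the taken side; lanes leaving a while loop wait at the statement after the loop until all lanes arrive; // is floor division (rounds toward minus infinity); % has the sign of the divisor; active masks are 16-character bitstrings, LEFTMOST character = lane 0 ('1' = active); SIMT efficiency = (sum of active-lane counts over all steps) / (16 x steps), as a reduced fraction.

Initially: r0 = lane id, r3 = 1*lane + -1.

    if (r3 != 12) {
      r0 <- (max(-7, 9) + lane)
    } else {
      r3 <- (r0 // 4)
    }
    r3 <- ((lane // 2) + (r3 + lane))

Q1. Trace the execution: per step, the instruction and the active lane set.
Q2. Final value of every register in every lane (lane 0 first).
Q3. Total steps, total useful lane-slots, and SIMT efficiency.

step 0: eval (r3 != 12)              1111111111111111
step 1: r0 <- (max(-7, 9) + lane)    1111111111111011
step 2: r3 <- (r0 // 4)              0000000000000100
step 3: r3 <- ((lane // 2) + (r3 + lane)) 1111111111111111

Answer: 4 steps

r0: 9,10,11,12,13,14,15,16,17,18,19,20,21,13,23,24
r3: -1,1,4,6,9,11,14,16,19,21,24,26,29,22,34,36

steps = 4; useful = 48; efficiency = 48/64 = 3/4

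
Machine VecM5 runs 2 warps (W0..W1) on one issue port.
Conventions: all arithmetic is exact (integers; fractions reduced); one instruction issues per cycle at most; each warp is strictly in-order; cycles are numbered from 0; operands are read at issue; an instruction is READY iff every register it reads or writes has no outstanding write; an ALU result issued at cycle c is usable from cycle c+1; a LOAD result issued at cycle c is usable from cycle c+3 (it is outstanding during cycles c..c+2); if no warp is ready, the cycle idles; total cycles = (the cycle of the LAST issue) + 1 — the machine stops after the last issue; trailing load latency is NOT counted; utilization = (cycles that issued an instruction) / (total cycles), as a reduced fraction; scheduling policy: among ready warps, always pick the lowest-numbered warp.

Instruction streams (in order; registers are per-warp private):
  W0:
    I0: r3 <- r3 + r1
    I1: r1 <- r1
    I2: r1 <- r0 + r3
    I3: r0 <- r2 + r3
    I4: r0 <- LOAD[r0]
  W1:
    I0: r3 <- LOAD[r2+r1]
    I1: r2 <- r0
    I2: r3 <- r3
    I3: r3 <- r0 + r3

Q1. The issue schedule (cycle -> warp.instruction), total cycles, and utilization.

cycle 0: W0.I0
cycle 1: W0.I1
cycle 2: W0.I2
cycle 3: W0.I3
cycle 4: W0.I4
cycle 5: W1.I0
cycle 6: W1.I1
cycle 7: idle
cycle 8: W1.I2
cycle 9: W1.I3

Answer: 10 cycles, utilization 9/10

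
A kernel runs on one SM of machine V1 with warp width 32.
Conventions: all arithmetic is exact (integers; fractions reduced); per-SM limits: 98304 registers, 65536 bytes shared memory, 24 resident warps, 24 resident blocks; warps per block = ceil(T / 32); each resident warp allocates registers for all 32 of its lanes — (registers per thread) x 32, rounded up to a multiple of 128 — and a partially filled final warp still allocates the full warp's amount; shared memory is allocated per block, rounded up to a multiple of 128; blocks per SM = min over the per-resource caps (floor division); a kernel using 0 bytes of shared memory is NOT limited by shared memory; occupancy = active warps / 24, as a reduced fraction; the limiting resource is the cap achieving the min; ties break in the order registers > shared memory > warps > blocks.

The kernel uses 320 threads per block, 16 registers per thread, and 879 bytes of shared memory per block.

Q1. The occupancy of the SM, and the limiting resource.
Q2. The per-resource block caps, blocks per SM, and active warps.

Answer: occupancy 5/6, limited by warps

registers: 19 blocks
shared memory: 73 blocks
warps: 2 blocks
blocks: 24 blocks

Answer: 2 blocks, 20 active warps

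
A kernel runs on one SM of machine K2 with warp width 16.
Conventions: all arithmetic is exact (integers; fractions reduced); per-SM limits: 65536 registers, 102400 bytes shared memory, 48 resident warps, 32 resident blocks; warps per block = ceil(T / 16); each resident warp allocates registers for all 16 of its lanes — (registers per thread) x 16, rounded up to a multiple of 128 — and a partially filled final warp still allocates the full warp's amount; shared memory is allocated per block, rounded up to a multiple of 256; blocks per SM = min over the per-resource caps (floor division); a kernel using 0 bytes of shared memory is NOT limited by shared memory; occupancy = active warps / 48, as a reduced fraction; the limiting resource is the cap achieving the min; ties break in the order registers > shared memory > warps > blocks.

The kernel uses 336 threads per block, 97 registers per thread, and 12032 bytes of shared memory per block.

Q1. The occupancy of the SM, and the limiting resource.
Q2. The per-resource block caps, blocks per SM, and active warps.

Answer: occupancy 7/16, limited by registers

registers: 1 block
shared memory: 8 blocks
warps: 2 blocks
blocks: 32 blocks

Answer: 1 block, 21 active warps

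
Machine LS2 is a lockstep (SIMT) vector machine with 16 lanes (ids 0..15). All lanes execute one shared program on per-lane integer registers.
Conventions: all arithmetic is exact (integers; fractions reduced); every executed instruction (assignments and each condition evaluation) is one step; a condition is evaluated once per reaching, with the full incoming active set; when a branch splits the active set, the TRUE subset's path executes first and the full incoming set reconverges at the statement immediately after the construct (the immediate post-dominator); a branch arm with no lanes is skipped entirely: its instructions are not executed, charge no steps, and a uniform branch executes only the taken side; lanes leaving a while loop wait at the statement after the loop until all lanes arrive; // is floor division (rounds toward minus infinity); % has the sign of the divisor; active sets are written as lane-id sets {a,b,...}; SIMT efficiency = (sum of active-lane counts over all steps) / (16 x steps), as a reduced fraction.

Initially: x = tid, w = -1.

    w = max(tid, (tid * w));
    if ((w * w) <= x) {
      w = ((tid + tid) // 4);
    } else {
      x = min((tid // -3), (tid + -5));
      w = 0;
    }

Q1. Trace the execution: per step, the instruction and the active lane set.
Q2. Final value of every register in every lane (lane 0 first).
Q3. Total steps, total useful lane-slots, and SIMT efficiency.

step 0: w <- max(tid, (tid * w))     {0,1,2,3,4,5,6,7,8,9,10,11,12,13,14,15}
step 1: eval ((w * w) <= x)          {0,1,2,3,4,5,6,7,8,9,10,11,12,13,14,15}
step 2: w <- ((tid + tid) // 4)      {0,1}
step 3: x <- min((tid // -3), (tid + -5)) {2,3,4,5,6,7,8,9,10,11,12,13,14,15}
step 4: w <- 0                       {2,3,4,5,6,7,8,9,10,11,12,13,14,15}

Answer: 5 steps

x: 0,1,-3,-2,-2,-2,-2,-3,-3,-3,-4,-4,-4,-5,-5,-5
w: 0,0,0,0,0,0,0,0,0,0,0,0,0,0,0,0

steps = 5; useful = 62; efficiency = 62/80 = 31/40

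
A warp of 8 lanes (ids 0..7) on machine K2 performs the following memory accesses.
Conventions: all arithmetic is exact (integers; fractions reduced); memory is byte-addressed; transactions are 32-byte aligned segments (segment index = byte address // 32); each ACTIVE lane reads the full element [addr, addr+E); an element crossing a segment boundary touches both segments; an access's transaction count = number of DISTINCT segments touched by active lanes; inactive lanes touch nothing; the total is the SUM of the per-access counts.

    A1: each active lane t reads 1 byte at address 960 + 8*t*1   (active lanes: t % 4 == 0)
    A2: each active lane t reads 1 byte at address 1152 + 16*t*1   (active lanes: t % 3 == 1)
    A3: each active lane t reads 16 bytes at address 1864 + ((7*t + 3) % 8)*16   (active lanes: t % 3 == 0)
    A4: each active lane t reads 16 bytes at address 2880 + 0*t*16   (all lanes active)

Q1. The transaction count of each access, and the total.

A1: 2 transactions
A2: 3 transactions
A3: 4 transactions
A4: 1 transaction

Answer: 2,3,4,1; total 10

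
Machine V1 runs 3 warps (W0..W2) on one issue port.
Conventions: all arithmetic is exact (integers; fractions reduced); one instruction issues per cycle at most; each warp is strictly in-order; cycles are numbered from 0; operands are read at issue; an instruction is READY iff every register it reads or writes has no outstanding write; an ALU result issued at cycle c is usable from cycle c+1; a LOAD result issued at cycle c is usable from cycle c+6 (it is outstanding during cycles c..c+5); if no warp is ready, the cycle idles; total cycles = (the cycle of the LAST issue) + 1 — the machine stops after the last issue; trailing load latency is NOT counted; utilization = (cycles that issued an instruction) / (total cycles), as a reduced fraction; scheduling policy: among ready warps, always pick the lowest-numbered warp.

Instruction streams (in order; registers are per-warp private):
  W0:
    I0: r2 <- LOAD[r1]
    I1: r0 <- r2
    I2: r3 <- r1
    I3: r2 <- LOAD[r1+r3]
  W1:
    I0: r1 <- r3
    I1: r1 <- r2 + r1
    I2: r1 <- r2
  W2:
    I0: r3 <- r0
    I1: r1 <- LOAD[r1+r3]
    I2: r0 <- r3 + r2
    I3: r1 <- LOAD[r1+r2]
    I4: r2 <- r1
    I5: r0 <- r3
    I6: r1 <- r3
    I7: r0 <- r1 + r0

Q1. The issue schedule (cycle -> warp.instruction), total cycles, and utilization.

cycle 0: W0.I0
cycle 1: W1.I0
cycle 2: W1.I1
cycle 3: W1.I2
cycle 4: W2.I0
cycle 5: W2.I1
cycle 6: W0.I1
cycle 7: W0.I2
cycle 8: W0.I3
cycle 9: W2.I2
cycle 10: idle
cycle 11: W2.I3
cycle 12: idle
cycle 13: idle
cycle 14: idle
cycle 15: idle
cycle 16: idle
cycle 17: W2.I4
cycle 18: W2.I5
cycle 19: W2.I6
cycle 20: W2.I7

Answer: 21 cycles, utilization 5/7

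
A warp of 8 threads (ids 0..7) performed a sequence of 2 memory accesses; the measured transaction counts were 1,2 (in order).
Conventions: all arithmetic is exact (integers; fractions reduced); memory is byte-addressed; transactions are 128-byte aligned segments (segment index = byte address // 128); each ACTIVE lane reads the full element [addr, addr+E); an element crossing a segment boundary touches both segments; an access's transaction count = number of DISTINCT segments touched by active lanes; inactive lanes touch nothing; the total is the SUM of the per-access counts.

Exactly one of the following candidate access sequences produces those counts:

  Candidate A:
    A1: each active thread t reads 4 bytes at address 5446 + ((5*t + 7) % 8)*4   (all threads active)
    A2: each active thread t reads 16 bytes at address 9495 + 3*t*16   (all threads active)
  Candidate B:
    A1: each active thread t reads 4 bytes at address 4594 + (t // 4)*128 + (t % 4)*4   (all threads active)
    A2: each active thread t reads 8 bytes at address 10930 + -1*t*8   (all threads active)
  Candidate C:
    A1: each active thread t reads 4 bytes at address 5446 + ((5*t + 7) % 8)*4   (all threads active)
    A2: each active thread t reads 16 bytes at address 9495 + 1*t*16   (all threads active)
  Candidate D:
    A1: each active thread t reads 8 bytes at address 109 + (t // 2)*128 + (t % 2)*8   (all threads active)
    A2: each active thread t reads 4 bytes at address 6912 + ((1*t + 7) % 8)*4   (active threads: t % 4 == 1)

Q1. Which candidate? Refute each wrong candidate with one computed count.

A: A2 gives 3 transactions, not 2
B: A1 gives 3 transactions, not 1
D: A1 gives 4 transactions, not 1
C: all counts match (1,2)

Answer: C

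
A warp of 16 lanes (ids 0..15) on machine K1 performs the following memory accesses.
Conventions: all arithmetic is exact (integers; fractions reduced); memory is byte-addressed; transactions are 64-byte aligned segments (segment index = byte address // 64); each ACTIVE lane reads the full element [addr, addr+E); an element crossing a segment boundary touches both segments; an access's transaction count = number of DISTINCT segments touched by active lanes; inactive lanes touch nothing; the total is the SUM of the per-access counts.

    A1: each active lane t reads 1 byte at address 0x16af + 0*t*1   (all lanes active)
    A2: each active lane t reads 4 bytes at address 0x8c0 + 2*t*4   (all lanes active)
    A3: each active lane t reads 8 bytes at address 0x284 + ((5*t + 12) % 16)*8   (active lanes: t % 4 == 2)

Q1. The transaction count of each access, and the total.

A1: 1 transaction
A2: 2 transactions
A3: 2 transactions

Answer: 1,2,2; total 5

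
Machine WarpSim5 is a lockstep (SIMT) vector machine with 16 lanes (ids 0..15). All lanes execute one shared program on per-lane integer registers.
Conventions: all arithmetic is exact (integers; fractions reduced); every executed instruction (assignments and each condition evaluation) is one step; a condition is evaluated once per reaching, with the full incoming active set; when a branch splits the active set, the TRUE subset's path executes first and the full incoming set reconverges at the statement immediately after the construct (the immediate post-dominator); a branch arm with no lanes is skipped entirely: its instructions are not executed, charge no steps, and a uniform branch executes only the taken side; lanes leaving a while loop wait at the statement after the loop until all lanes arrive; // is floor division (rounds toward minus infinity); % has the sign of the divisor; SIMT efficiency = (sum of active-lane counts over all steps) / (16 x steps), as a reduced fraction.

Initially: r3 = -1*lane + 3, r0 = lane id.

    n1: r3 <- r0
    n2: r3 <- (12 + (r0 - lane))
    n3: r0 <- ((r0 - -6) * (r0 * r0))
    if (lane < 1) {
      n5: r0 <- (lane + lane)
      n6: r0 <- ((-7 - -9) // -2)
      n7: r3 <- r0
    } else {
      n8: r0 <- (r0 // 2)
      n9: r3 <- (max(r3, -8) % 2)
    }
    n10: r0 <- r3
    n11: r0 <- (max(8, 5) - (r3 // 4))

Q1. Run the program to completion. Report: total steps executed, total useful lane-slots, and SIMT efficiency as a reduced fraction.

Answer: 11 steps, 129 useful, 129/176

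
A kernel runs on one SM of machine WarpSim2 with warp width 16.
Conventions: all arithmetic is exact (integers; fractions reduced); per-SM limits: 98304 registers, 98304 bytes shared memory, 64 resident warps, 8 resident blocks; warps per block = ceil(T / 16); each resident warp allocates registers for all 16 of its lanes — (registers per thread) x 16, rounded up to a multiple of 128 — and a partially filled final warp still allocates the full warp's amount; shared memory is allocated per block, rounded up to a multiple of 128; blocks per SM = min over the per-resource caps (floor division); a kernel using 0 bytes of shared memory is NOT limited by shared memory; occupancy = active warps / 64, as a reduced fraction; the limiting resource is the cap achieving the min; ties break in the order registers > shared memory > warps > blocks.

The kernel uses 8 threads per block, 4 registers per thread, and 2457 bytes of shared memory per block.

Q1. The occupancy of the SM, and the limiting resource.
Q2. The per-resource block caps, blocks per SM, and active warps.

Answer: occupancy 1/8, limited by blocks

registers: 768 blocks
shared memory: 38 blocks
warps: 64 blocks
blocks: 8 blocks

Answer: 8 blocks, 8 active warps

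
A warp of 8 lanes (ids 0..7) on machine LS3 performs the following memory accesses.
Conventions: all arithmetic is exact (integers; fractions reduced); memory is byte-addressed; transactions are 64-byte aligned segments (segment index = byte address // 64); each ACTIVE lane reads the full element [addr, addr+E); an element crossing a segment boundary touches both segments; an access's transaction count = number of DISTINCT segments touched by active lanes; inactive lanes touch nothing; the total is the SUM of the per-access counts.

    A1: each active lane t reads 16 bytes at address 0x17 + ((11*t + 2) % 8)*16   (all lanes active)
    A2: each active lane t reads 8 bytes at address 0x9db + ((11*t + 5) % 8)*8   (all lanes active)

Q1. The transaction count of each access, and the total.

A1: 3 transactions
A2: 2 transactions

Answer: 3,2; total 5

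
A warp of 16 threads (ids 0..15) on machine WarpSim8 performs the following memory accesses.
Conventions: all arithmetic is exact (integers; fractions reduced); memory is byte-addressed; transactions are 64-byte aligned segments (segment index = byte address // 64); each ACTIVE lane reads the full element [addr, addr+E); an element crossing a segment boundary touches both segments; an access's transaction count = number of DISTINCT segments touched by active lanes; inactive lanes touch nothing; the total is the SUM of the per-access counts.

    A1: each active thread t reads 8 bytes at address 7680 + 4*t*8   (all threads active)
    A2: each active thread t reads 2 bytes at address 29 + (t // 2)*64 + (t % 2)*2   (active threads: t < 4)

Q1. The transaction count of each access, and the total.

A1: 8 transactions
A2: 2 transactions

Answer: 8,2; total 10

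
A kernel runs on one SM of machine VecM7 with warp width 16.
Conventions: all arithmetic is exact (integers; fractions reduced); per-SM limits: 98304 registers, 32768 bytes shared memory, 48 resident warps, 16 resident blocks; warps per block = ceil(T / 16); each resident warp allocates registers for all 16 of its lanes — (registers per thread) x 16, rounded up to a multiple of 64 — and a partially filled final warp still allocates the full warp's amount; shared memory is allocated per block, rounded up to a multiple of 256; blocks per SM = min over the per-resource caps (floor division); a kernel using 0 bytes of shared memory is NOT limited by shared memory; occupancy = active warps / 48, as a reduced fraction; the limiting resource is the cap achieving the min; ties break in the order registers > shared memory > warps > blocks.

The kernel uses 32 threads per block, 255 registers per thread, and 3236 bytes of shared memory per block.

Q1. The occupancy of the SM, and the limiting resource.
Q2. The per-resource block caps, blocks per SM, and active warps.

Answer: occupancy 3/8, limited by shared memory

registers: 12 blocks
shared memory: 9 blocks
warps: 24 blocks
blocks: 16 blocks

Answer: 9 blocks, 18 active warps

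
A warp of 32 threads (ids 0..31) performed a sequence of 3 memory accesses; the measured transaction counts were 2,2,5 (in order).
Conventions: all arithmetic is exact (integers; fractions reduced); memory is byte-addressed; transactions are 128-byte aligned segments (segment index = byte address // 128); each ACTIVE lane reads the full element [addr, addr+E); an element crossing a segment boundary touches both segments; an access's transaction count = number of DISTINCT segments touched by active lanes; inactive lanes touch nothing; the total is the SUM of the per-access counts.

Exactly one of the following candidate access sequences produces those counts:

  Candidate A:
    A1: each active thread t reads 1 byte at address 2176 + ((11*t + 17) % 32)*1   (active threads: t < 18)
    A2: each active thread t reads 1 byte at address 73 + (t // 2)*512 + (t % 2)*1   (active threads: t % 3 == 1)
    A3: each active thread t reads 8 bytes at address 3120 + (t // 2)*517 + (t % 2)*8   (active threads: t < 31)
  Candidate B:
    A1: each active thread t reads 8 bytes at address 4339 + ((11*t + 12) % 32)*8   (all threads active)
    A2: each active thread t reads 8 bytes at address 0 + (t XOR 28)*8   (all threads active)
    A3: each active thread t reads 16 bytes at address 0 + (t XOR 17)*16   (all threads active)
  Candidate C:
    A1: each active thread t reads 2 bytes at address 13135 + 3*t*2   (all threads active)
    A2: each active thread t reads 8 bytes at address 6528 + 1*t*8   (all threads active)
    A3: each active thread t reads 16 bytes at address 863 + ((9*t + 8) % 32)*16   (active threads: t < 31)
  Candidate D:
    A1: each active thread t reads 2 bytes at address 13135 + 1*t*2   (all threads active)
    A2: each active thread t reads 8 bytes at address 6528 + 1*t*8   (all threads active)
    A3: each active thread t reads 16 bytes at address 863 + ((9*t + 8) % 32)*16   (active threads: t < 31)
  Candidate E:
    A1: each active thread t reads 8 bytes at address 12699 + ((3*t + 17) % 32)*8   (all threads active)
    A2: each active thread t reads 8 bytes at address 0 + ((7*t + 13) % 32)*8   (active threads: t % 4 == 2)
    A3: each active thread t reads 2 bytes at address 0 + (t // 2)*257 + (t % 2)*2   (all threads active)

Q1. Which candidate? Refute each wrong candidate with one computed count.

A: A1 gives 1 transaction, not 2
B: A1 gives 3 transactions, not 2
C: A1 gives 3 transactions, not 2
E: A1 gives 3 transactions, not 2
D: all counts match (2,2,5)

Answer: D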